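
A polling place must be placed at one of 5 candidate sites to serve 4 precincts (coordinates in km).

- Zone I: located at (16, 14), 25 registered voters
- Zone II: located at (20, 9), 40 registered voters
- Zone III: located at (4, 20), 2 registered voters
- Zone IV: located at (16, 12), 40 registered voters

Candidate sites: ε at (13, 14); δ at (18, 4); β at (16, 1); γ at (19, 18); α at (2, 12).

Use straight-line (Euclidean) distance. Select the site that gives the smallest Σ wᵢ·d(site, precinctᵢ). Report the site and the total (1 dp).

Total weighted distance at each candidate:
  ε (13, 14): total = 584.9
  δ (18, 4): total = 842.7
  β (16, 1): total = 1167.7
  γ (19, 18): total = 785.8
  α (2, 12): total = 1660.0
Minimum is at ε with total 584.9 km.

ε, total 584.9 km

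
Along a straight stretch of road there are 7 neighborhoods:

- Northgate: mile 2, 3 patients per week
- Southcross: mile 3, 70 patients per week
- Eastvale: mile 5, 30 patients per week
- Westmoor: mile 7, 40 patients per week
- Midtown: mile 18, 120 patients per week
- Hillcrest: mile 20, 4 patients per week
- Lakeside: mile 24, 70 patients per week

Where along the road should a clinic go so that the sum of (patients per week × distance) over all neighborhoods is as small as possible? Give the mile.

For a sum of weighted absolute distances on a line, the optimum is the weighted median (not the mean). Total weight W = 337; half-weight = 168.5.
Sort by position and accumulate weight:
  mile 2 (Northgate, w=3) → cum 3
  mile 3 (Southcross, w=70) → cum 73
  mile 5 (Eastvale, w=30) → cum 103
  mile 7 (Westmoor, w=40) → cum 143
  mile 18 (Midtown, w=120) → cum 263  ≥ 168.5 → median here
  mile 20 (Hillcrest, w=4) → cum 267
  mile 24 (Lakeside, w=70) → cum 337
Optimal location: mile 18.

x = 18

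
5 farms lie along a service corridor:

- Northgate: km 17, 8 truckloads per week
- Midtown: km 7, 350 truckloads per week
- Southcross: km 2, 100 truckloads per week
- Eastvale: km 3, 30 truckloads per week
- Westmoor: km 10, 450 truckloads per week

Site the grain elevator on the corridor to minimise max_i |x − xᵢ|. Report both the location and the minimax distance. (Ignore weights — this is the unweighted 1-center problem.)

location 9.5, max distance 7.5

The 1-center on a line is the midpoint of the two extreme points: leftmost at 2, rightmost at 17.
Optimal location = (2 + 17)/2 = 9.5; maximum distance = (17 − 2)/2 = 7.5.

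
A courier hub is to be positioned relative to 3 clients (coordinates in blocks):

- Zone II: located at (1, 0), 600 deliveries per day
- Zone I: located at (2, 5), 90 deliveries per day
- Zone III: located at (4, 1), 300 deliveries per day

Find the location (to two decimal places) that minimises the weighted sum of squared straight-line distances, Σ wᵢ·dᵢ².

(2.00, 0.76)

The minimiser of Σwᵢ‖p−pᵢ‖² is the weighted centroid p* = (Σwᵢpᵢ)/(Σwᵢ).
Σwᵢ = 990.
Σwᵢxᵢ = 600·1 + 90·2 + 300·4 = 1980.
Σwᵢyᵢ = 600·0 + 90·5 + 300·1 = 750.
x* = 1980/990 = 2.00, y* = 750/990 = 0.76.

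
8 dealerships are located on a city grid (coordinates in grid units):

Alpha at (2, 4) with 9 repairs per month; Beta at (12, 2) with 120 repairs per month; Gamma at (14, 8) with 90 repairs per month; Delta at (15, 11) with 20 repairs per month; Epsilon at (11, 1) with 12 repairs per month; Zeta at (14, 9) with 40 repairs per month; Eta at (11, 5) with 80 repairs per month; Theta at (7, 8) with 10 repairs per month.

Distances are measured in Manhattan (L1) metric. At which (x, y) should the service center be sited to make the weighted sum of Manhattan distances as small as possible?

Manhattan distance separates: Σwᵢ(|x−xᵢ|+|y−yᵢ|) = Σwᵢ|x−xᵢ| + Σwᵢ|y−yᵢ|, so x and y are optimised independently as 1-D weighted medians.
Total weight W = 381; half = 190.5.
x-coordinate, sorted with cumulative weight:
  x=2 (Alpha, w=9) cum 9
  x=7 (Theta, w=10) cum 19
  x=11 (Epsilon, w=12) cum 31
  x=11 (Eta, w=80) cum 111
  x=12 (Beta, w=120) cum 231  ← median
  x=14 (Gamma, w=90) cum 321
  x=14 (Zeta, w=40) cum 361
  x=15 (Delta, w=20) cum 381
⇒ x* = 12
y-coordinate, sorted with cumulative weight:
  y=1 (Epsilon, w=12) cum 12
  y=2 (Beta, w=120) cum 132
  y=4 (Alpha, w=9) cum 141
  y=5 (Eta, w=80) cum 221  ← median
  y=8 (Gamma, w=90) cum 311
  y=8 (Theta, w=10) cum 321
  y=9 (Zeta, w=40) cum 361
  y=11 (Delta, w=20) cum 381
⇒ y* = 5

(12, 5)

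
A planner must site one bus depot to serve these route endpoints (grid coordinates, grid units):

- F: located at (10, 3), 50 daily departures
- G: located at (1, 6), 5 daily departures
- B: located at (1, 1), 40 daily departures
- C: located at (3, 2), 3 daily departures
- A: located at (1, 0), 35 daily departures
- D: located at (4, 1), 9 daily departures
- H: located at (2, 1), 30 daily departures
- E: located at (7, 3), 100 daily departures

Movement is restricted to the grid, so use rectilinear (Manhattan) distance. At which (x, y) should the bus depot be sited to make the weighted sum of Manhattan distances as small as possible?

Manhattan distance separates: Σwᵢ(|x−xᵢ|+|y−yᵢ|) = Σwᵢ|x−xᵢ| + Σwᵢ|y−yᵢ|, so x and y are optimised independently as 1-D weighted medians.
Total weight W = 272; half = 136.
x-coordinate, sorted with cumulative weight:
  x=1 (G, w=5) cum 5
  x=1 (B, w=40) cum 45
  x=1 (A, w=35) cum 80
  x=2 (H, w=30) cum 110
  x=3 (C, w=3) cum 113
  x=4 (D, w=9) cum 122
  x=7 (E, w=100) cum 222  ← median
  x=10 (F, w=50) cum 272
⇒ x* = 7
y-coordinate, sorted with cumulative weight:
  y=0 (A, w=35) cum 35
  y=1 (B, w=40) cum 75
  y=1 (D, w=9) cum 84
  y=1 (H, w=30) cum 114
  y=2 (C, w=3) cum 117
  y=3 (F, w=50) cum 167  ← median
  y=3 (E, w=100) cum 267
  y=6 (G, w=5) cum 272
⇒ y* = 3

(7, 3)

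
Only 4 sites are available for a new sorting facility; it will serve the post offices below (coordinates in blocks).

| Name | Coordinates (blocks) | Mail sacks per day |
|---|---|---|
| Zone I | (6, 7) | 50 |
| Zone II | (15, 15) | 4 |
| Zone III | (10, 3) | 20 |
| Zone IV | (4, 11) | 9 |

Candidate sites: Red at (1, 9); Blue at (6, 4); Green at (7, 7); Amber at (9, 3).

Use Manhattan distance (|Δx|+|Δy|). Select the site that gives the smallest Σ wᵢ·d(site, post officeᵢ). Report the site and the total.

Total weighted distance at each candidate:
  Red (1, 9): total = 775
  Blue (6, 4): total = 411
  Green (7, 7): total = 317
  Amber (9, 3): total = 559
Minimum is at Green with total 317 blocks.

Green, total 317 blocks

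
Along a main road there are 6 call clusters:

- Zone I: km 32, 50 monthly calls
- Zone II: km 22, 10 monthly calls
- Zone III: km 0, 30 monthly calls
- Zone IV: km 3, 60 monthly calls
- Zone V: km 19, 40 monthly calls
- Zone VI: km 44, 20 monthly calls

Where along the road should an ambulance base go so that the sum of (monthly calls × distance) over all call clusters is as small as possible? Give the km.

For a sum of weighted absolute distances on a line, the optimum is the weighted median (not the mean). Total weight W = 210; half-weight = 105.
Sort by position and accumulate weight:
  km 0 (Zone III, w=30) → cum 30
  km 3 (Zone IV, w=60) → cum 90
  km 19 (Zone V, w=40) → cum 130  ≥ 105 → median here
  km 22 (Zone II, w=10) → cum 140
  km 32 (Zone I, w=50) → cum 190
  km 44 (Zone VI, w=20) → cum 210
Optimal location: km 19.

x = 19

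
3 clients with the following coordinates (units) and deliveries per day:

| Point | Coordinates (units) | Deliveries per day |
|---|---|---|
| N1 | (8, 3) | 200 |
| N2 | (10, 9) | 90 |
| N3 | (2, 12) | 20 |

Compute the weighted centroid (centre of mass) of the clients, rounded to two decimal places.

The minimiser of Σwᵢ‖p−pᵢ‖² is the weighted centroid p* = (Σwᵢpᵢ)/(Σwᵢ).
Σwᵢ = 310.
Σwᵢxᵢ = 200·8 + 90·10 + 20·2 = 2540.
Σwᵢyᵢ = 200·3 + 90·9 + 20·12 = 1650.
x* = 2540/310 = 8.19, y* = 1650/310 = 5.32.

(8.19, 5.32)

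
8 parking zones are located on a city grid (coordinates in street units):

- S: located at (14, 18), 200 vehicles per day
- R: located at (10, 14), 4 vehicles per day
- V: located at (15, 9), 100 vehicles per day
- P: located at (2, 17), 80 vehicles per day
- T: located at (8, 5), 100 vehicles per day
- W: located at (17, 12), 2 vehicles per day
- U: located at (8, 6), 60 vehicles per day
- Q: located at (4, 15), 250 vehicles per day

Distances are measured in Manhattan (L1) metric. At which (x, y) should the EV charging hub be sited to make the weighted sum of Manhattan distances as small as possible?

Manhattan distance separates: Σwᵢ(|x−xᵢ|+|y−yᵢ|) = Σwᵢ|x−xᵢ| + Σwᵢ|y−yᵢ|, so x and y are optimised independently as 1-D weighted medians.
Total weight W = 796; half = 398.
x-coordinate, sorted with cumulative weight:
  x=2 (P, w=80) cum 80
  x=4 (Q, w=250) cum 330
  x=8 (T, w=100) cum 430  ← median
  x=8 (U, w=60) cum 490
  x=10 (R, w=4) cum 494
  x=14 (S, w=200) cum 694
  x=15 (V, w=100) cum 794
  x=17 (W, w=2) cum 796
⇒ x* = 8
y-coordinate, sorted with cumulative weight:
  y=5 (T, w=100) cum 100
  y=6 (U, w=60) cum 160
  y=9 (V, w=100) cum 260
  y=12 (W, w=2) cum 262
  y=14 (R, w=4) cum 266
  y=15 (Q, w=250) cum 516  ← median
  y=17 (P, w=80) cum 596
  y=18 (S, w=200) cum 796
⇒ y* = 15

(8, 15)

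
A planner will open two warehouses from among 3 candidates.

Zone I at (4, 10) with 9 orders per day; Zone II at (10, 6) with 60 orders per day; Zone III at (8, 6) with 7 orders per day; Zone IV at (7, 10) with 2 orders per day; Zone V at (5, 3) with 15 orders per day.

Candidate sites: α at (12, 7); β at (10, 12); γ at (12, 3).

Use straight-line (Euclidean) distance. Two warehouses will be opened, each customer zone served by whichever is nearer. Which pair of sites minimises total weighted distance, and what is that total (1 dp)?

Evaluate every pair (each demand assigned to the nearer of the two):
  {α, β}: total = 348.1
  {α, γ}: total = 356.6
  {β, γ}: total = 420.5
Best pair: {α, β} with total 348.1.

{α, β}, total 348.1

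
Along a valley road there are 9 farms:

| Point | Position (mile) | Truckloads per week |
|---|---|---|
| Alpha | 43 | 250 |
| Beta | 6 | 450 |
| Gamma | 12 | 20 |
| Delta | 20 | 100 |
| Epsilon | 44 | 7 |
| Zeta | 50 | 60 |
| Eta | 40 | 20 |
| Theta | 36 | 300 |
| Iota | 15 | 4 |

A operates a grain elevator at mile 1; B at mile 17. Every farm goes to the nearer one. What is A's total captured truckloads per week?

The indifferent point is the midpoint (1+17)/2 = 9; farms left of it (closer to A at 1) go to A, those right go to B.
  Beta at 6 (w=450) → A
  Gamma at 12 (w=20) → B
  Iota at 15 (w=4) → B
  Delta at 20 (w=100) → B
  Theta at 36 (w=300) → B
  Eta at 40 (w=20) → B
  Alpha at 43 (w=250) → B
  Epsilon at 44 (w=7) → B
  Zeta at 50 (w=60) → B
A captures 450; B captures 761.

450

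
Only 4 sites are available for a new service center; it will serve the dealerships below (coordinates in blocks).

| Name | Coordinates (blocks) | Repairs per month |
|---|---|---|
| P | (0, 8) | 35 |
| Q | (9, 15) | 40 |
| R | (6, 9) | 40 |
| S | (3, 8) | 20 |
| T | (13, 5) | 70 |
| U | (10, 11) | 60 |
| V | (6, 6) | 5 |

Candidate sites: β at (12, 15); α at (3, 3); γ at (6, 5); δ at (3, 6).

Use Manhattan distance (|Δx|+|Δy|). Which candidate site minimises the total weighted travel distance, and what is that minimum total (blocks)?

γ, total 2210 blocks

Total weighted distance at each candidate:
  β (12, 15): total = 2790
  α (3, 3): total = 3230
  γ (6, 5): total = 2210
  δ (3, 6): total = 2560
Minimum is at γ with total 2210 blocks.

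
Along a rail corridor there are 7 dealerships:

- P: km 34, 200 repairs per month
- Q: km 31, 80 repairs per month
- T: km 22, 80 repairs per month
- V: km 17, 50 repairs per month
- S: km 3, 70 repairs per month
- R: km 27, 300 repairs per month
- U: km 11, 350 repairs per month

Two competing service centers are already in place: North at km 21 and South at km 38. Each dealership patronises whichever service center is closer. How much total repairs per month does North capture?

850

The indifferent point is the midpoint (21+38)/2 = 29.5; dealerships left of it (closer to North at 21) go to North, those right go to South.
  S at 3 (w=70) → North
  U at 11 (w=350) → North
  V at 17 (w=50) → North
  T at 22 (w=80) → North
  R at 27 (w=300) → North
  Q at 31 (w=80) → South
  P at 34 (w=200) → South
North captures 850; South captures 280.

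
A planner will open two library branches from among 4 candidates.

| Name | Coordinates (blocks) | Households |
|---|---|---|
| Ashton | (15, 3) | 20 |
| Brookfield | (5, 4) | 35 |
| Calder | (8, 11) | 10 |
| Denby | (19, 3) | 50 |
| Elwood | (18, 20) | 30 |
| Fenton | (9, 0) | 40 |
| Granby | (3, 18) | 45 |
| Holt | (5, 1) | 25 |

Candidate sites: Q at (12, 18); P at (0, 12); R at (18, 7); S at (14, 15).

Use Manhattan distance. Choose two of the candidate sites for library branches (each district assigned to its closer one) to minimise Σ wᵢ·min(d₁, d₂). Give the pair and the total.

Evaluate every pair (each demand assigned to the nearer of the two):
  {P, R}: total = 2770
  {Q, R}: total = 2820
  {R, S}: total = 3065
  {P, S}: total = 3530
  {Q, P}: total = 3890
  {Q, S}: total = 3930
Best pair: {P, R} with total 2770.

{P, R}, total 2770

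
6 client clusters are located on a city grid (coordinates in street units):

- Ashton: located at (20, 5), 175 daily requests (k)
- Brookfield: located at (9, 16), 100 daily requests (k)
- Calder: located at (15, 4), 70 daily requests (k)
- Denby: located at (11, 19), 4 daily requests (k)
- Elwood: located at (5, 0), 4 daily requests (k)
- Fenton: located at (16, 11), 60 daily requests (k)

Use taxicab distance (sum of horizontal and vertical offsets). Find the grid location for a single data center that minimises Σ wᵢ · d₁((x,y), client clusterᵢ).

Manhattan distance separates: Σwᵢ(|x−xᵢ|+|y−yᵢ|) = Σwᵢ|x−xᵢ| + Σwᵢ|y−yᵢ|, so x and y are optimised independently as 1-D weighted medians.
Total weight W = 413; half = 206.5.
x-coordinate, sorted with cumulative weight:
  x=5 (Elwood, w=4) cum 4
  x=9 (Brookfield, w=100) cum 104
  x=11 (Denby, w=4) cum 108
  x=15 (Calder, w=70) cum 178
  x=16 (Fenton, w=60) cum 238  ← median
  x=20 (Ashton, w=175) cum 413
⇒ x* = 16
y-coordinate, sorted with cumulative weight:
  y=0 (Elwood, w=4) cum 4
  y=4 (Calder, w=70) cum 74
  y=5 (Ashton, w=175) cum 249  ← median
  y=11 (Fenton, w=60) cum 309
  y=16 (Brookfield, w=100) cum 409
  y=19 (Denby, w=4) cum 413
⇒ y* = 5

(16, 5)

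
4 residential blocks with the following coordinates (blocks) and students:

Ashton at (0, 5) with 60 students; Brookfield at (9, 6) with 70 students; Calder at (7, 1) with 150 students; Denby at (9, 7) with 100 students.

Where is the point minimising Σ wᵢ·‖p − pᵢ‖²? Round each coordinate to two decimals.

(6.79, 4.13)

The minimiser of Σwᵢ‖p−pᵢ‖² is the weighted centroid p* = (Σwᵢpᵢ)/(Σwᵢ).
Σwᵢ = 380.
Σwᵢxᵢ = 60·0 + 70·9 + 150·7 + 100·9 = 2580.
Σwᵢyᵢ = 60·5 + 70·6 + 150·1 + 100·7 = 1570.
x* = 2580/380 = 6.79, y* = 1570/380 = 4.13.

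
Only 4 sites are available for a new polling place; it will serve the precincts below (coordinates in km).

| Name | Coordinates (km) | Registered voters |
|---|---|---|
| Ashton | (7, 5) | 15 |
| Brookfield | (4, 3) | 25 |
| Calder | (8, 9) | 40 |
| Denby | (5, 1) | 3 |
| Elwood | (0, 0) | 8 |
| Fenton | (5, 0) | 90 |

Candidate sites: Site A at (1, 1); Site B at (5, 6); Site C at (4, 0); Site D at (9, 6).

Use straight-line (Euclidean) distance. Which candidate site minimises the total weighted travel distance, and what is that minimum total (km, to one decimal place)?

Total weighted distance at each candidate:
  Site A (1, 1): total = 1017.9
  Site B (5, 6): total = 899.8
  Site C (4, 0): total = 682.7
  Site D (9, 6): total = 1060.5
Minimum is at Site C with total 682.7 km.

Site C, total 682.7 km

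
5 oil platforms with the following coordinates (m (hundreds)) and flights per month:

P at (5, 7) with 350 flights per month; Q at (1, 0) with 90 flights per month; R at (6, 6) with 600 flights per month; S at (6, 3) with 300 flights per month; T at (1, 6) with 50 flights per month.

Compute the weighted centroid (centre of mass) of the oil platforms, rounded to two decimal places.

The minimiser of Σwᵢ‖p−pᵢ‖² is the weighted centroid p* = (Σwᵢpᵢ)/(Σwᵢ).
Σwᵢ = 1390.
Σwᵢxᵢ = 350·5 + 90·1 + 600·6 + 300·6 + 50·1 = 7290.
Σwᵢyᵢ = 350·7 + 90·0 + 600·6 + 300·3 + 50·6 = 7250.
x* = 7290/1390 = 5.24, y* = 7250/1390 = 5.22.

(5.24, 5.22)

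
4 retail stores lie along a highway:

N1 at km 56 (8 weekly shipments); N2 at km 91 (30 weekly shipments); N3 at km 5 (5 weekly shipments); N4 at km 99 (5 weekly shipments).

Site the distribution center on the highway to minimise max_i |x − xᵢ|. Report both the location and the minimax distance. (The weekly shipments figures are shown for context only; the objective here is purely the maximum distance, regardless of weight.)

The 1-center on a line is the midpoint of the two extreme points: leftmost at 5, rightmost at 99.
Optimal location = (5 + 99)/2 = 52; maximum distance = (99 − 5)/2 = 47.

location 52, max distance 47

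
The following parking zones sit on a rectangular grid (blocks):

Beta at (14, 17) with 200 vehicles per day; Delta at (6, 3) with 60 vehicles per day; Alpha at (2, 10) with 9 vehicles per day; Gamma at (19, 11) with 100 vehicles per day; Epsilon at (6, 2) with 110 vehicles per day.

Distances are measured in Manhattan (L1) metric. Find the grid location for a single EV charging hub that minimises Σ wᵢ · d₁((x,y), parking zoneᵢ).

(14, 11)

Manhattan distance separates: Σwᵢ(|x−xᵢ|+|y−yᵢ|) = Σwᵢ|x−xᵢ| + Σwᵢ|y−yᵢ|, so x and y are optimised independently as 1-D weighted medians.
Total weight W = 479; half = 239.5.
x-coordinate, sorted with cumulative weight:
  x=2 (Alpha, w=9) cum 9
  x=6 (Delta, w=60) cum 69
  x=6 (Epsilon, w=110) cum 179
  x=14 (Beta, w=200) cum 379  ← median
  x=19 (Gamma, w=100) cum 479
⇒ x* = 14
y-coordinate, sorted with cumulative weight:
  y=2 (Epsilon, w=110) cum 110
  y=3 (Delta, w=60) cum 170
  y=10 (Alpha, w=9) cum 179
  y=11 (Gamma, w=100) cum 279  ← median
  y=17 (Beta, w=200) cum 479
⇒ y* = 11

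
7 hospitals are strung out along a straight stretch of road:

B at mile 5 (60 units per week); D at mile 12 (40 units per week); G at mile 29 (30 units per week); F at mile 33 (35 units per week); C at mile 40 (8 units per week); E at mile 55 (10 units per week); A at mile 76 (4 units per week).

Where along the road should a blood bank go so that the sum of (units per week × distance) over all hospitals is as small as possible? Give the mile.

For a sum of weighted absolute distances on a line, the optimum is the weighted median (not the mean). Total weight W = 187; half-weight = 93.5.
Sort by position and accumulate weight:
  mile 5 (B, w=60) → cum 60
  mile 12 (D, w=40) → cum 100  ≥ 93.5 → median here
  mile 29 (G, w=30) → cum 130
  mile 33 (F, w=35) → cum 165
  mile 40 (C, w=8) → cum 173
  mile 55 (E, w=10) → cum 183
  mile 76 (A, w=4) → cum 187
Optimal location: mile 12.

x = 12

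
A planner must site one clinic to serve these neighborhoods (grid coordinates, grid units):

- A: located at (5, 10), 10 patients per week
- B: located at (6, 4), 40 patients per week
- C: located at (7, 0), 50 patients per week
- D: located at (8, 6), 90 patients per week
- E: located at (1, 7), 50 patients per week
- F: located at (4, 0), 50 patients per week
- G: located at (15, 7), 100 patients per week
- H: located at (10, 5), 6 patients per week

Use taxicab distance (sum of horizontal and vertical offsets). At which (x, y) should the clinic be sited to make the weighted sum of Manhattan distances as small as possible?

Manhattan distance separates: Σwᵢ(|x−xᵢ|+|y−yᵢ|) = Σwᵢ|x−xᵢ| + Σwᵢ|y−yᵢ|, so x and y are optimised independently as 1-D weighted medians.
Total weight W = 396; half = 198.
x-coordinate, sorted with cumulative weight:
  x=1 (E, w=50) cum 50
  x=4 (F, w=50) cum 100
  x=5 (A, w=10) cum 110
  x=6 (B, w=40) cum 150
  x=7 (C, w=50) cum 200  ← median
  x=8 (D, w=90) cum 290
  x=10 (H, w=6) cum 296
  x=15 (G, w=100) cum 396
⇒ x* = 7
y-coordinate, sorted with cumulative weight:
  y=0 (C, w=50) cum 50
  y=0 (F, w=50) cum 100
  y=4 (B, w=40) cum 140
  y=5 (H, w=6) cum 146
  y=6 (D, w=90) cum 236  ← median
  y=7 (E, w=50) cum 286
  y=7 (G, w=100) cum 386
  y=10 (A, w=10) cum 396
⇒ y* = 6

(7, 6)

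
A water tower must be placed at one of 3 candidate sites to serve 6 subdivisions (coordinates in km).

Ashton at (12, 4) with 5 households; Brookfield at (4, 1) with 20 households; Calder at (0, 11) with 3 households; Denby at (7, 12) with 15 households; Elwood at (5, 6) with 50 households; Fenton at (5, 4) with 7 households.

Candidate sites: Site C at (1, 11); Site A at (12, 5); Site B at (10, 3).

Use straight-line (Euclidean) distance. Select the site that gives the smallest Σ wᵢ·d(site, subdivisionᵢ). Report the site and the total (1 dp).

Site B, total 645.6 km

Total weighted distance at each candidate:
  Site C (1, 11): total = 744.8
  Site A (12, 5): total = 756.2
  Site B (10, 3): total = 645.6
Minimum is at Site B with total 645.6 km.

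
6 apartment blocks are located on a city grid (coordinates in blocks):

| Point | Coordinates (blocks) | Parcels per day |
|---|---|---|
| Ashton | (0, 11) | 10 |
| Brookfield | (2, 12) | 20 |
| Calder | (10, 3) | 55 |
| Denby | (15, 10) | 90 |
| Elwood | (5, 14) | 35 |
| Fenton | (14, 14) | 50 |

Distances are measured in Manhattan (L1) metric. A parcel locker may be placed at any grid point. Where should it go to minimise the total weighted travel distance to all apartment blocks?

(14, 10)

Manhattan distance separates: Σwᵢ(|x−xᵢ|+|y−yᵢ|) = Σwᵢ|x−xᵢ| + Σwᵢ|y−yᵢ|, so x and y are optimised independently as 1-D weighted medians.
Total weight W = 260; half = 130.
x-coordinate, sorted with cumulative weight:
  x=0 (Ashton, w=10) cum 10
  x=2 (Brookfield, w=20) cum 30
  x=5 (Elwood, w=35) cum 65
  x=10 (Calder, w=55) cum 120
  x=14 (Fenton, w=50) cum 170  ← median
  x=15 (Denby, w=90) cum 260
⇒ x* = 14
y-coordinate, sorted with cumulative weight:
  y=3 (Calder, w=55) cum 55
  y=10 (Denby, w=90) cum 145  ← median
  y=11 (Ashton, w=10) cum 155
  y=12 (Brookfield, w=20) cum 175
  y=14 (Elwood, w=35) cum 210
  y=14 (Fenton, w=50) cum 260
⇒ y* = 10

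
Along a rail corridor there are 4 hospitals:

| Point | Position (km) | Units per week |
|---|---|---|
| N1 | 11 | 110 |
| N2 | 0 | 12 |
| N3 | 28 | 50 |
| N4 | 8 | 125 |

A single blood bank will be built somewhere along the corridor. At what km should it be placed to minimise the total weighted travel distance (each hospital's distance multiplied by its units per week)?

For a sum of weighted absolute distances on a line, the optimum is the weighted median (not the mean). Total weight W = 297; half-weight = 148.5.
Sort by position and accumulate weight:
  km 0 (N2, w=12) → cum 12
  km 8 (N4, w=125) → cum 137
  km 11 (N1, w=110) → cum 247  ≥ 148.5 → median here
  km 28 (N3, w=50) → cum 297
Optimal location: km 11.

x = 11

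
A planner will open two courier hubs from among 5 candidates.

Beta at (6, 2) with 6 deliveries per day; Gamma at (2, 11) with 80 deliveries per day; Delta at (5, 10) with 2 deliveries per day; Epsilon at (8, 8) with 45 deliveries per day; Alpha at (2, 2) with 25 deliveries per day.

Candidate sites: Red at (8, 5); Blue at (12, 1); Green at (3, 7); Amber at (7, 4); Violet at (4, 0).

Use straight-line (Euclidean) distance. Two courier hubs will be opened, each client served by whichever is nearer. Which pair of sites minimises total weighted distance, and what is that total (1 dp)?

Evaluate every pair (each demand assigned to the nearer of the two):
  {Red, Green}: total = 621.2
  {Green, Violet}: total = 654.2
  {Green, Amber}: total = 663.5
  {Blue, Green}: total = 729.0
  {Red, Violet}: total = 913.2
  {Amber, Violet}: total = 970.5
  {Red, Amber}: total = 973.5
  {Red, Blue}: total = 1014.8
  {Blue, Amber}: total = 1034.4
  {Blue, Violet}: total = 1365.0
Best pair: {Red, Green} with total 621.2.

{Red, Green}, total 621.2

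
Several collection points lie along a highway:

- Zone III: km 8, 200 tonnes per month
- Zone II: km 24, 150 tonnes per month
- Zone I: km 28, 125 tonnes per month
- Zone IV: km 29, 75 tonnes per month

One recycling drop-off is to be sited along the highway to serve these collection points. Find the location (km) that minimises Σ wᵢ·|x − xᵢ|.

For a sum of weighted absolute distances on a line, the optimum is the weighted median (not the mean). Total weight W = 550; half-weight = 275.
Sort by position and accumulate weight:
  km 8 (Zone III, w=200) → cum 200
  km 24 (Zone II, w=150) → cum 350  ≥ 275 → median here
  km 28 (Zone I, w=125) → cum 475
  km 29 (Zone IV, w=75) → cum 550
Optimal location: km 24.

x = 24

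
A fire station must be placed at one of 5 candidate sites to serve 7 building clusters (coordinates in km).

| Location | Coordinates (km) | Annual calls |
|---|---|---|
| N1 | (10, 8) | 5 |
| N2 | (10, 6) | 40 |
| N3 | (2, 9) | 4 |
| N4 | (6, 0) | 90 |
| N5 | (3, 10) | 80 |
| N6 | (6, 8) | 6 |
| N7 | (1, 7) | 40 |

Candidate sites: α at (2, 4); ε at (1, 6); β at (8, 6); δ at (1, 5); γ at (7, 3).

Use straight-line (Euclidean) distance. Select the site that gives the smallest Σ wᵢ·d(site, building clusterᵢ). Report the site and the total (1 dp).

γ, total 1478.7 km

Total weighted distance at each candidate:
  α (2, 4): total = 1550.7
  ε (1, 6): total = 1551.8
  β (8, 6): total = 1502.2
  δ (1, 5): total = 1608.3
  γ (7, 3): total = 1478.7
Minimum is at γ with total 1478.7 km.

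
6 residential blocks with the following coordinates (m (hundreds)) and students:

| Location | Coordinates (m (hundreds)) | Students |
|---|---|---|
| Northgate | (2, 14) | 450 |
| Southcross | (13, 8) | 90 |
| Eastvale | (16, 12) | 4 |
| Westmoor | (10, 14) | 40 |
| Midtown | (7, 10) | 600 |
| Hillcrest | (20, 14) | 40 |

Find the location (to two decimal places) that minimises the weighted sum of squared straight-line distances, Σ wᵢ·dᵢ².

The minimiser of Σwᵢ‖p−pᵢ‖² is the weighted centroid p* = (Σwᵢpᵢ)/(Σwᵢ).
Σwᵢ = 1224.
Σwᵢxᵢ = 450·2 + 90·13 + 4·16 + 40·10 + 600·7 + 40·20 = 7534.
Σwᵢyᵢ = 450·14 + 90·8 + 4·12 + 40·14 + 600·10 + 40·14 = 14188.
x* = 7534/1224 = 6.16, y* = 14188/1224 = 11.59.

(6.16, 11.59)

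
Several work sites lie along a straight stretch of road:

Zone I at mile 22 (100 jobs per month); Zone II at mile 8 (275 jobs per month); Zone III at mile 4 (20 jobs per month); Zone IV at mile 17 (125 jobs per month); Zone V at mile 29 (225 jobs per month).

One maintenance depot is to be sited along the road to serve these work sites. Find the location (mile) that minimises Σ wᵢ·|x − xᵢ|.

x = 17

For a sum of weighted absolute distances on a line, the optimum is the weighted median (not the mean). Total weight W = 745; half-weight = 372.5.
Sort by position and accumulate weight:
  mile 4 (Zone III, w=20) → cum 20
  mile 8 (Zone II, w=275) → cum 295
  mile 17 (Zone IV, w=125) → cum 420  ≥ 372.5 → median here
  mile 22 (Zone I, w=100) → cum 520
  mile 29 (Zone V, w=225) → cum 745
Optimal location: mile 17.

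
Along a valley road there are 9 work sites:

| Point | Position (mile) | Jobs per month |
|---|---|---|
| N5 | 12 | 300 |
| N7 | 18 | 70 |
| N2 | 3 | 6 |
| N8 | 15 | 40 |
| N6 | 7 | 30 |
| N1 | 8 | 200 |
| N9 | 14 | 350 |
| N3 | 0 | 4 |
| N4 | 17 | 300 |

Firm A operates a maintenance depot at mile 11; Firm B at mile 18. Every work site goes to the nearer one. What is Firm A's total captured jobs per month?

The indifferent point is the midpoint (11+18)/2 = 14.5; work sites left of it (closer to Firm A at 11) go to Firm A, those right go to Firm B.
  N3 at 0 (w=4) → Firm A
  N2 at 3 (w=6) → Firm A
  N6 at 7 (w=30) → Firm A
  N1 at 8 (w=200) → Firm A
  N5 at 12 (w=300) → Firm A
  N9 at 14 (w=350) → Firm A
  N8 at 15 (w=40) → Firm B
  N4 at 17 (w=300) → Firm B
  N7 at 18 (w=70) → Firm B
Firm A captures 890; Firm B captures 410.

890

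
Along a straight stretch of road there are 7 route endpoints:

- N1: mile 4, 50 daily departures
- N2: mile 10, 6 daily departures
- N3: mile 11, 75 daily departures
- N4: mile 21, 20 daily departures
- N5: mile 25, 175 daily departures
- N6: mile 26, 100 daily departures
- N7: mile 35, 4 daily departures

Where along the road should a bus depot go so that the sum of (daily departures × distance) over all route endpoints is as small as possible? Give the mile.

x = 25

For a sum of weighted absolute distances on a line, the optimum is the weighted median (not the mean). Total weight W = 430; half-weight = 215.
Sort by position and accumulate weight:
  mile 4 (N1, w=50) → cum 50
  mile 10 (N2, w=6) → cum 56
  mile 11 (N3, w=75) → cum 131
  mile 21 (N4, w=20) → cum 151
  mile 25 (N5, w=175) → cum 326  ≥ 215 → median here
  mile 26 (N6, w=100) → cum 426
  mile 35 (N7, w=4) → cum 430
Optimal location: mile 25.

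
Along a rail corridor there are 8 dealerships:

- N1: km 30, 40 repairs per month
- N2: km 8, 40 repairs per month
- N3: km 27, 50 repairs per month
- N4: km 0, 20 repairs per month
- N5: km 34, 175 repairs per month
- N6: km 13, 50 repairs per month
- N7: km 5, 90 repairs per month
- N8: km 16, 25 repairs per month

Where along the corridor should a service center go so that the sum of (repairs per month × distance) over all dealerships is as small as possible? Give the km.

For a sum of weighted absolute distances on a line, the optimum is the weighted median (not the mean). Total weight W = 490; half-weight = 245.
Sort by position and accumulate weight:
  km 0 (N4, w=20) → cum 20
  km 5 (N7, w=90) → cum 110
  km 8 (N2, w=40) → cum 150
  km 13 (N6, w=50) → cum 200
  km 16 (N8, w=25) → cum 225
  km 27 (N3, w=50) → cum 275  ≥ 245 → median here
  km 30 (N1, w=40) → cum 315
  km 34 (N5, w=175) → cum 490
Optimal location: km 27.

x = 27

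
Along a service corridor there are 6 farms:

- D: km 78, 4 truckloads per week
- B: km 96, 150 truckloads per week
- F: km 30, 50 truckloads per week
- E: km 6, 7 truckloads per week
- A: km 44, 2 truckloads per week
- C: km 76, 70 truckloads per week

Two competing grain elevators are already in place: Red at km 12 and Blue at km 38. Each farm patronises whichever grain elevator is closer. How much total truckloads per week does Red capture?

7

The indifferent point is the midpoint (12+38)/2 = 25; farms left of it (closer to Red at 12) go to Red, those right go to Blue.
  E at 6 (w=7) → Red
  F at 30 (w=50) → Blue
  A at 44 (w=2) → Blue
  C at 76 (w=70) → Blue
  D at 78 (w=4) → Blue
  B at 96 (w=150) → Blue
Red captures 7; Blue captures 276.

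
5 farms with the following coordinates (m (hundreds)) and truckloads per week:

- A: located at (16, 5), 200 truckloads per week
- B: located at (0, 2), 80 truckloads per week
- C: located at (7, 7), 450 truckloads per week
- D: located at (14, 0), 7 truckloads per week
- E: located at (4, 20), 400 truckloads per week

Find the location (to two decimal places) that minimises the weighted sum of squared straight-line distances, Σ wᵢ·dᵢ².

The minimiser of Σwᵢ‖p−pᵢ‖² is the weighted centroid p* = (Σwᵢpᵢ)/(Σwᵢ).
Σwᵢ = 1137.
Σwᵢxᵢ = 200·16 + 80·0 + 450·7 + 7·14 + 400·4 = 8048.
Σwᵢyᵢ = 200·5 + 80·2 + 450·7 + 7·0 + 400·20 = 12310.
x* = 8048/1137 = 7.08, y* = 12310/1137 = 10.83.

(7.08, 10.83)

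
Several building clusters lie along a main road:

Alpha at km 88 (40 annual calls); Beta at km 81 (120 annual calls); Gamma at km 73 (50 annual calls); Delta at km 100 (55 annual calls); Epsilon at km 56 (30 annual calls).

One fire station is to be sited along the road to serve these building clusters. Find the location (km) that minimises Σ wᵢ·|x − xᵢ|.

x = 81

For a sum of weighted absolute distances on a line, the optimum is the weighted median (not the mean). Total weight W = 295; half-weight = 147.5.
Sort by position and accumulate weight:
  km 56 (Epsilon, w=30) → cum 30
  km 73 (Gamma, w=50) → cum 80
  km 81 (Beta, w=120) → cum 200  ≥ 147.5 → median here
  km 88 (Alpha, w=40) → cum 240
  km 100 (Delta, w=55) → cum 295
Optimal location: km 81.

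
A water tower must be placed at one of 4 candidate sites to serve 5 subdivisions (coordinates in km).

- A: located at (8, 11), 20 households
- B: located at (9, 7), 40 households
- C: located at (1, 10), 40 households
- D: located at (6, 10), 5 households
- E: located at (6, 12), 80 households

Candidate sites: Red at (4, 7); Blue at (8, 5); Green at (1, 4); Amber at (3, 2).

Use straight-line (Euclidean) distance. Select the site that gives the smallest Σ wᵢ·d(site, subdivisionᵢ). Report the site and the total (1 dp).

Total weighted distance at each candidate:
  Red (4, 7): total = 931.7
  Blue (8, 5): total = 1162.9
  Green (1, 4): total = 1573.5
  Amber (3, 2): total = 1726.1
Minimum is at Red with total 931.7 km.

Red, total 931.7 km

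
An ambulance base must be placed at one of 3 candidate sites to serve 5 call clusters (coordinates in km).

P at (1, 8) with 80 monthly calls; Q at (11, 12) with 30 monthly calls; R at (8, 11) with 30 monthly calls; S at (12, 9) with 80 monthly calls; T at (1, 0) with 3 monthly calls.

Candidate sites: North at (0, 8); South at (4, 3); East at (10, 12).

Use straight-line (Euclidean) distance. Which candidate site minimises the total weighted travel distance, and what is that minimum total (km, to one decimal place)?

Total weighted distance at each candidate:
  North (0, 8): total = 1675.0
  South (4, 3): total = 1889.6
  East (10, 12): total = 1218.4
Minimum is at East with total 1218.4 km.

East, total 1218.4 km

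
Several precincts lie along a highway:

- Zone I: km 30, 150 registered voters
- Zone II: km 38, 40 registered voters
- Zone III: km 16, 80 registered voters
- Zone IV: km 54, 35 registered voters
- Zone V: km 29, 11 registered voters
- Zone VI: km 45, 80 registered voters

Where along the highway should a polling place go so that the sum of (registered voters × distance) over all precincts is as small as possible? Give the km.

x = 30

For a sum of weighted absolute distances on a line, the optimum is the weighted median (not the mean). Total weight W = 396; half-weight = 198.
Sort by position and accumulate weight:
  km 16 (Zone III, w=80) → cum 80
  km 29 (Zone V, w=11) → cum 91
  km 30 (Zone I, w=150) → cum 241  ≥ 198 → median here
  km 38 (Zone II, w=40) → cum 281
  km 45 (Zone VI, w=80) → cum 361
  km 54 (Zone IV, w=35) → cum 396
Optimal location: km 30.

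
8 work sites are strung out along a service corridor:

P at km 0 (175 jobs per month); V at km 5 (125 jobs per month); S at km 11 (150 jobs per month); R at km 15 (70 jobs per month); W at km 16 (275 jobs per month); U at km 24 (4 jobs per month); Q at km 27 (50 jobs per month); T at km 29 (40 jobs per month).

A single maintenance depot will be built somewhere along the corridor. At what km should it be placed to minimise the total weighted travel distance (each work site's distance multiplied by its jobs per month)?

For a sum of weighted absolute distances on a line, the optimum is the weighted median (not the mean). Total weight W = 889; half-weight = 444.5.
Sort by position and accumulate weight:
  km 0 (P, w=175) → cum 175
  km 5 (V, w=125) → cum 300
  km 11 (S, w=150) → cum 450  ≥ 444.5 → median here
  km 15 (R, w=70) → cum 520
  km 16 (W, w=275) → cum 795
  km 24 (U, w=4) → cum 799
  km 27 (Q, w=50) → cum 849
  km 29 (T, w=40) → cum 889
Optimal location: km 11.

x = 11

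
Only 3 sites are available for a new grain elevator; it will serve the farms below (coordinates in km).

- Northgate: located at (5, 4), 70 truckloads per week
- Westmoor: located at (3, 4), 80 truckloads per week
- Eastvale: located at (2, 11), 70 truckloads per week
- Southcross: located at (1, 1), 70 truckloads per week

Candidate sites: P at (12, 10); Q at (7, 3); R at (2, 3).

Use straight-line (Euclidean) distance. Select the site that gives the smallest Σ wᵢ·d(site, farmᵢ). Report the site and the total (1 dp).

R, total 1051.0 km

Total weighted distance at each candidate:
  P (12, 10): total = 3209.1
  Q (7, 3): total = 1589.5
  R (2, 3): total = 1051.0
Minimum is at R with total 1051.0 km.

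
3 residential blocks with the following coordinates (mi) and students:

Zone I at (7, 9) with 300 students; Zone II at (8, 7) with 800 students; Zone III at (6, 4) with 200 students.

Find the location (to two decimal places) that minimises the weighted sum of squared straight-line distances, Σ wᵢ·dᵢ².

The minimiser of Σwᵢ‖p−pᵢ‖² is the weighted centroid p* = (Σwᵢpᵢ)/(Σwᵢ).
Σwᵢ = 1300.
Σwᵢxᵢ = 300·7 + 800·8 + 200·6 = 9700.
Σwᵢyᵢ = 300·9 + 800·7 + 200·4 = 9100.
x* = 9700/1300 = 7.46, y* = 9100/1300 = 7.00.

(7.46, 7.00)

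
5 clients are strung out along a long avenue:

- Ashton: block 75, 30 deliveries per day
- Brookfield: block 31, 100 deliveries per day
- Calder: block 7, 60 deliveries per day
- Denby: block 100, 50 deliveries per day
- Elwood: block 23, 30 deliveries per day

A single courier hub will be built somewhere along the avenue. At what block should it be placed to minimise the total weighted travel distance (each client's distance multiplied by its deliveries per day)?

For a sum of weighted absolute distances on a line, the optimum is the weighted median (not the mean). Total weight W = 270; half-weight = 135.
Sort by position and accumulate weight:
  block 7 (Calder, w=60) → cum 60
  block 23 (Elwood, w=30) → cum 90
  block 31 (Brookfield, w=100) → cum 190  ≥ 135 → median here
  block 75 (Ashton, w=30) → cum 220
  block 100 (Denby, w=50) → cum 270
Optimal location: block 31.

x = 31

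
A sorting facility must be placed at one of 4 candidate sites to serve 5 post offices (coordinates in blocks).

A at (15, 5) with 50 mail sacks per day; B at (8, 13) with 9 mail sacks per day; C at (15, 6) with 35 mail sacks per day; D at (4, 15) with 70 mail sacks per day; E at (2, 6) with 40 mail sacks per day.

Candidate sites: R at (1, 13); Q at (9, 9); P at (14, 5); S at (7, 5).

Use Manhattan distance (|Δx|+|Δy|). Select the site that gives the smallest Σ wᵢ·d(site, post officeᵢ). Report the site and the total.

Total weighted distance at each candidate:
  R (1, 13): total = 2568
  Q (9, 9): total = 2030
  P (14, 5): total = 2166
  S (7, 5): total = 1946
Minimum is at S with total 1946 blocks.

S, total 1946 blocks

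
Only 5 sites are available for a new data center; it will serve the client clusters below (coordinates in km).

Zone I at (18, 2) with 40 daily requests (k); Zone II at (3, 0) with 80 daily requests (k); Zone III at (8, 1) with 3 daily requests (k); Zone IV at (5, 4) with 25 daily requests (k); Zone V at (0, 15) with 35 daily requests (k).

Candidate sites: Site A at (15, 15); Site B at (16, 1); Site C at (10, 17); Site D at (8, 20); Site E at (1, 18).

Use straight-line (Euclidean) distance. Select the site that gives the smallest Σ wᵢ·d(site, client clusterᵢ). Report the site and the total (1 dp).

Site B, total 2185.7 km

Total weighted distance at each candidate:
  Site A (15, 15): total = 3014.0
  Site B (16, 1): total = 2185.7
  Site C (10, 17): total = 2904.3
  Site D (8, 20): total = 3267.1
  Site E (1, 18): total = 2912.5
Minimum is at Site B with total 2185.7 km.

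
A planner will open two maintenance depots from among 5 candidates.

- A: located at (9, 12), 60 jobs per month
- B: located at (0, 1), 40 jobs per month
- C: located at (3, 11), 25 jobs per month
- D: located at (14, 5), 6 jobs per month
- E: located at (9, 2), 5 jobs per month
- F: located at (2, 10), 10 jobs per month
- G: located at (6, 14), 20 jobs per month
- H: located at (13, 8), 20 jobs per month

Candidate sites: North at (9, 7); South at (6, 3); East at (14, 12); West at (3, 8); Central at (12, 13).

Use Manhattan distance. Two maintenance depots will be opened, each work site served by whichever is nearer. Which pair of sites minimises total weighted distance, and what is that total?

{West, Central}, total 1125

Evaluate every pair (each demand assigned to the nearer of the two):
  {West, Central}: total = 1125
  {North, West}: total = 1152
  {East, West}: total = 1187
  {South, Central}: total = 1285
  {North, South}: total = 1332
  {South, East}: total = 1367
  {South, West}: total = 1485
  {North, Central}: total = 1497
  {North, East}: total = 1617
  {East, Central}: total = 1957
Best pair: {West, Central} with total 1125.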